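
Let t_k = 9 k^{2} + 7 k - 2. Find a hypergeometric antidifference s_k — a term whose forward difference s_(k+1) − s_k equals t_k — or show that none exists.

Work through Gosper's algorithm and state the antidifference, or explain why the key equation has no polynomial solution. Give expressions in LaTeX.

Step 1: r(k) = (9*k**2 + 25*k + 14)/(9*k**2 + 7*k - 2).
Factor: A=1; B=1; C=k**2 + 7*k/9 - 2/9.
Key eq: (1)·f(k+1) = (1)·f(k) + (k**2 + 7*k/9 - 2/9).
deg f ≤ 3 (via 0,0,2).
Solving with deg f ≤ 3: f(k) = k*(k + 1)*(3*k - 4)/9.
Certificate R = B(k−1)f/C = k*(3*k - 4)/(9*k - 2) gives s_k = k*(3*k**2 - k - 4).
Verify: 9*k**2 + 7*k - 2 matches t_k.

s_k = k \left(3 k^{2} - k - 4\right)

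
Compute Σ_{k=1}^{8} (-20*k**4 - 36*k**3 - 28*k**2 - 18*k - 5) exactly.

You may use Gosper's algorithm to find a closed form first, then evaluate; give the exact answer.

Step 1: r(k) = (20*k**4 + 116*k**3 + 256*k**2 + 262*k + 107)/(20*k**4 + 36*k**3 + 28*k**2 + 18*k + 5).
Gosper form: A/B · C(k+1)/C(k) with A=1, B=1, C=k**4 + 9*k**3/5 + 7*k**2/5 + 9*k/10 + 1/4.
Solve (1)·f(k+1) − (1)·f(k) = k**4 + 9*k**3/5 + 7*k**2/5 + 9*k/10 + 1/4.
deg f ≤ 5 (via 0,0,4).
Solve for f: f(k) = k**2*(4*k**3 - k**2 - 2*k + 4)/20 (degree 5 ≤ 5).
Get s_k = R·t_k = k**2*(-4*k**3 + k**2 + 2*k - 4) with R(k) = B(k−1)f(k)/C(k) = k**2*(4*k**3 - k**2 - 2*k + 4)/(20*k**4 + 36*k**3 + 28*k**2 + 18*k + 5).
Verify: -20*k**4 - 36*k**3 - 28*k**2 - 18*k - 5 matches t_k.
Σ_(k=1)^(8) t_k = s_(9) − s_(1) = -228501 − (-5) = -228496.

Σ = -228496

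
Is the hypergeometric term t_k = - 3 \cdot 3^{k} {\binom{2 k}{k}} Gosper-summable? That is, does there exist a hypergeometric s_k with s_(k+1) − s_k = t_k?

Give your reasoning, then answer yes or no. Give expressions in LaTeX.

r(k) = 6*(2*k + 1)/(k + 1) after simplifying.
A = 12*k + 6, B = k + 1, C = 1.
Key eq: (12*k + 6)·f(k+1) = (k)·f(k) + (1).
Bound: deg f ≤ -1.
d = -1 < 0 ⇒ no nonzero polynomial f; not summable.

No — negative degree bound, so no certificate f.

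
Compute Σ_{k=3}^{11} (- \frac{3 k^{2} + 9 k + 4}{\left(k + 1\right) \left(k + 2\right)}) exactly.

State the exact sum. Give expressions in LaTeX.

r(k) = (k + 1)*(9*k + 3*(k + 1)**2 + 13)/((k + 3)*(3*k**2 + 9*k + 4)) after simplifying.
Take A(k)=k + 1, B(k)=k + 3, C(k)=k**2 + 3*k + 4/3.
Set up (k + 1)·f(k+1) − (k + 2)·f(k) − (k**2 + 3*k + 4/3) = 0.
d = 2 from the (1,1,2) case.
Solve for f: f(k) = k*(3*k + 1)/3 (degree 2 ≤ 2).
Get s_k = R·t_k = k*(-3*k - 1)/(k + 1) with R(k) = B(k−1)f(k)/C(k) = k*(k + 2)*(3*k + 1)/(3*k**2 + 9*k + 4).
Verify: (-3*k**2 - 9*k - 4)/(k**2 + 3*k + 2) matches t_k.
Telescoping: Σ = s_(12) − s_(3) = -444/13 − (-15/2) = -693/26.

Σ = -693/26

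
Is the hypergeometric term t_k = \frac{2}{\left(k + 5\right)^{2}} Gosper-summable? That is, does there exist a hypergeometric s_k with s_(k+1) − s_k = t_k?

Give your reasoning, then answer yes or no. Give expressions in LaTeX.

Compute t_(k+1)/t_k: get (k + 5)**2/(k + 6)**2.
Take A(k)=k**2 + 10*k + 25, B(k)=k**2 + 12*k + 36, C(k)=1.
f must satisfy (k**2 + 10*k + 25)·f(k+1) − (k**2 + 10*k + 25)·f(k) = 1.
Bound: deg f ≤ 0.
Write f(k) = c0. Then LHS − RHS = -1, requiring -1 = 0: contradictory. No certificate.

No — key equation has no polynomial f.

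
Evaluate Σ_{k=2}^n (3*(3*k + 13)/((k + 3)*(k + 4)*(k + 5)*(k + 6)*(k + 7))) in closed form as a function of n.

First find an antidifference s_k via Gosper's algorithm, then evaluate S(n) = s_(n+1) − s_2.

S(n) = 3*(n**3 + 17*n**2 + 94*n - 112)/(280*(n**3 + 17*n**2 + 94*n + 168))

Ratio r(k) = (k + 3)*(3*k + 16)/((k + 8)*(3*k + 13)).
Normal form (A,B,C) = (k + 3, k + 8, k + 13/3).
Need (k + 3)·f(k+1) − (k + 7)·f(k) = k + 13/3.
From deg A=1, deg B=1, deg C=1: d=4.
Coefficient equations give f(k) = k*(k + 4)*(k**2 + 14*k + 63)/270.
So s_k = (B(k−1)f/C)·t_k = (k*(k + 4)*(k + 7)*(k**2 + 14*k + 63)/(90*(3*k + 13)))·t_k = k*(k**2 + 14*k + 63)/(30*(k**3 + 14*k**2 + 63*k + 90)).
s_(k+1) − s_k = 3*(3*k + 13)/(k**5 + 25*k**4 + 245*k**3 + 1175*k**2 + 2754*k + 2520) = t_k.
Evaluate: s_(n+1) = (n**3 + 17*n**2 + 94*n + 78)/(30*(n**3 + 17*n**2 + 94*n + 168)); subtract s_(2) = 19/840 ⇒ S(n) = 3*(n**3 + 17*n**2 + 94*n - 112)/(280*(n**3 + 17*n**2 + 94*n + 168)).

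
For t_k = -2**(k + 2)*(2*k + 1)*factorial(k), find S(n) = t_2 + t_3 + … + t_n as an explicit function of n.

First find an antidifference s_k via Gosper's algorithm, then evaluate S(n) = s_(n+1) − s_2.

S(n) = -8*2**n*factorial(n + 1) + 32

Ratio r(k) = 2*(k + 1)*(2*k + 3)/(2*k + 1).
A = 2*k + 2, B = 1, C = k + 1/2.
f must satisfy (2*k + 2)·f(k+1) − (1)·f(k) = k + 1/2.
From deg A=1, deg B=0, deg C=1: d=0.
Solve for f: f(k) = 1/2 (degree 0 ≤ 0).
Get s_k = R·t_k = -2**(k + 2)*factorial(k) with R(k) = B(k−1)f(k)/C(k) = 1/(2*k + 1).
Check: Δs_k = -2**(k + 2)*(2*k + 1)*factorial(k). ✓
Σ_(k=2)^n t_k = s_(n+1) − s_(2) = (-2**(n + 3)*factorial(n + 1)) − (-32), i.e. -8*2**n*factorial(n + 1) + 32.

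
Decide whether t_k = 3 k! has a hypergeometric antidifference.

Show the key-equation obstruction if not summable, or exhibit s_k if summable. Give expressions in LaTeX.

No — key equation has no polynomial f.

Step 1: r(k) = k + 1.
Factor: A=k + 1; B=1; C=1.
f must satisfy (k + 1)·f(k+1) − (1)·f(k) = 1.
From deg A=1, deg B=0, deg C=0: d=-1.
Bound -1 < 0, so the key equation has no polynomial solution.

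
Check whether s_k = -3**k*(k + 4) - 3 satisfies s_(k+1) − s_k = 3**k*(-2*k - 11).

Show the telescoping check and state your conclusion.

valid (s_(k+1) − s_k reduces to t_k)

s_(k+1) = 3*3**k*(-k - 5) - 3
s_(k+1) − s_k = 3**k*(-2*k - 11)
(s_(k+1) − s_k) − t_k = 0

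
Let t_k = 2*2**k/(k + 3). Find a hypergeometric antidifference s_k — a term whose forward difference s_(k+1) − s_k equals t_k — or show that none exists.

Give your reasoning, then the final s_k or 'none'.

none (Gosper's algorithm certifies no s_k)

The ratio is 2*(k + 3)/(k + 4).
So A=2*k + 6 and B=k + 4, with C=1.
Need (2*k + 6)·f(k+1) − (k + 3)·f(k) = 1.
d = -1 from the (1,1,0) case.
d = -1 < 0 ⇒ no nonzero polynomial f; not summable.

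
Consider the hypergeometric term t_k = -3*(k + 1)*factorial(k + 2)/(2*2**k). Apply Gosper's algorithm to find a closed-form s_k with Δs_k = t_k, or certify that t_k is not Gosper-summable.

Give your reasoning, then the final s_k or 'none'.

Compute t_(k+1)/t_k: get (k + 2)*(k + 3)/(2*(k + 1)).
Normal form (A,B,C) = (k/2 + 3/2, 1, k + 1).
Solve (k/2 + 3/2)·f(k+1) − (1)·f(k) = k + 1.
Degrees (1,0,1) ⇒ d ≤ 0.
Coefficient equations give f(k) = 2.
Then R = B(k−1)f/C = 2/(k + 1), so s_k = R(k)·t_k = -3*factorial(k + 2)/2**k.
s_(k+1) − s_k = -3*(k + 1)*factorial(k + 2)/(2*2**k) = t_k.

s_k = -3*factorial(k + 2)/2**k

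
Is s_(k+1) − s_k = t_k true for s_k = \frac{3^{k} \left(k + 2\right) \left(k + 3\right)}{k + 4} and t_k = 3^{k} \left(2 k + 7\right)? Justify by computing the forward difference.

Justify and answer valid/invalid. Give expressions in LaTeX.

s_(k+1) = 3**(k + 1)*(k + 3)*(k + 4)/(k + 5)
s_(k+1) − s_k = 3**k*(k + 3)*(-(k + 2)*(k + 5) + 3*(k + 4)**2)/((k + 4)*(k + 5))
(s_(k+1) − s_k) − t_k = 2*3**k*(-k**2 - 7*k - 13)/(k**2 + 9*k + 20)

Invalid: residual \frac{2 \cdot 3^{k} \left(- k^{2} - 7 k - 13\right)}{k^{2} + 9 k + 20} ≠ 0.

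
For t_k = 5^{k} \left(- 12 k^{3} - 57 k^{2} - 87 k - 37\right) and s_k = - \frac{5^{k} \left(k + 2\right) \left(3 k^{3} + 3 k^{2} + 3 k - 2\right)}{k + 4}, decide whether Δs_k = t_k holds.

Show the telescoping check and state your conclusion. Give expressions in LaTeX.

s_(k+1) = 5**(k + 1)*(-3*k**4 - 21*k**3 - 54*k**2 - 61*k - 21)/(k + 5)
s_(k+1) − s_k = 5**k*(-12*k**5 - 141*k**4 - 636*k**3 - 1336*k**2 - 1309*k - 440)/(k**2 + 9*k + 20)
(s_(k+1) − s_k) − t_k = 5**k*(24*k**4 + 204*k**3 + 624*k**2 + 764*k + 300)/(k**2 + 9*k + 20)

Invalid: residual \frac{5^{k} \left(24 k^{4} + 204 k^{3} + 624 k^{2} + 764 k + 300\right)}{k^{2} + 9 k + 20} ≠ 0.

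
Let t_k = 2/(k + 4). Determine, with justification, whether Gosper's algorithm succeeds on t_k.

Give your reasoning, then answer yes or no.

t_(k+1)/t_k = (k + 4)/(k + 5).
Take A(k)=k + 4, B(k)=k + 5, C(k)=1.
Key eq: (k + 4)·f(k+1) = (k + 4)·f(k) + (1).
deg f ≤ 0 (via 1,1,0).
Put f(k) = c0: A·f(k+1) − B(k−1)·f(k) − C = -1; need -1 = 0 — inconsistent ⇒ no f, not summable.

No; the coefficient equations for f are inconsistent.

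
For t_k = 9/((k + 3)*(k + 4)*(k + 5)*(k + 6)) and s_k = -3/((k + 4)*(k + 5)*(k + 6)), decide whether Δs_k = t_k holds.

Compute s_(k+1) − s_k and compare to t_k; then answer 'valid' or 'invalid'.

s_(k+1) = -3/((k + 5)*(k + 6)*(k + 7))
s_(k+1) − s_k = 9/((k + 4)*(k + 5)*(k + 6)*(k + 7))
(s_(k+1) − s_k) − t_k = -36/((k + 3)*(k + 4)*(k + 5)*(k + 6)*(k + 7))

Invalid: residual -36/(k**5 + 25*k**4 + 245*k**3 + 1175*k**2 + 2754*k + 2520) ≠ 0.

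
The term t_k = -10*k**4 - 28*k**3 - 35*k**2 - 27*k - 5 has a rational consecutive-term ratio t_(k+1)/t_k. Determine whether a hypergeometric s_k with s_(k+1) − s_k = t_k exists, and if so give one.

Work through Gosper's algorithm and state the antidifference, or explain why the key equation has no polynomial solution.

s_k = k*(-2*k**4 - 2*k**3 - k**2 - 3*k + 3)

The ratio is (10*k**4 + 68*k**3 + 179*k**2 + 221*k + 105)/(10*k**4 + 28*k**3 + 35*k**2 + 27*k + 5).
Factor: A=1; B=1; C=k**4 + 14*k**3/5 + 7*k**2/2 + 27*k/10 + 1/2.
Key eq: (1)·f(k+1) = (1)·f(k) + (k**4 + 14*k**3/5 + 7*k**2/2 + 27*k/10 + 1/2).
d = 5 from the (0,0,4) case.
Coefficient equations give f(k) = k*(2*k**2 + 3)*(k**2 + k - 1)/10.
R(k) = B(k−1)·f(k)/C(k) = k*(2*k**2 + 3)*(k**2 + k - 1)/(10*k**4 + 28*k**3 + 35*k**2 + 27*k + 5); s_k = R·t_k = k*(-2*k**4 - 2*k**3 - k**2 - 3*k + 3).
Δs = -10*k**4 - 28*k**3 - 35*k**2 - 27*k - 5, as required.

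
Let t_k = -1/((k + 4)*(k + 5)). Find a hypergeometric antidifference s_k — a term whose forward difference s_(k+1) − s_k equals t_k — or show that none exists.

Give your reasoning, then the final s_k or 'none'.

Step 1: r(k) = (k + 4)/(k + 6).
A = k + 4, B = k + 6, C = 1.
Key eq: (k + 4)·f(k+1) = (k + 5)·f(k) + (1).
Bound: deg f ≤ 1.
Match coefficients ⇒ f(k) = k/4.
Then R = B(k−1)f/C = k*(k + 5)/4, so s_k = R(k)·t_k = -k/(4*k + 16).
Check: Δs_k = -1/(k**2 + 9*k + 20). ✓

s_k = -k/(4*k + 16)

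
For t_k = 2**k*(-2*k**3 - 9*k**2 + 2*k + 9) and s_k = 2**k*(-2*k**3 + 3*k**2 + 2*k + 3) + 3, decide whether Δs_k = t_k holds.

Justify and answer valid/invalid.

s_(k+1) = 2**(k + 1)*(2*k - 2*(k + 1)**3 + 3*(k + 1)**2 + 5) + 3
s_(k+1) − s_k = 2**k*(-2*k**3 - 9*k**2 + 2*k + 9)
(s_(k+1) − s_k) − t_k = 0

valid (s_(k+1) − s_k reduces to t_k)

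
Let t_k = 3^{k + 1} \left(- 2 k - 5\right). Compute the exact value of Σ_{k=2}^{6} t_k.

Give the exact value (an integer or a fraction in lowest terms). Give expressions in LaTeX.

Ratio r(k) = 3*(2*k + 7)/(2*k + 5).
Factor: A=3; B=1; C=k + 5/2.
Solve (3)·f(k+1) − (1)·f(k) = k + 5/2.
From deg A=0, deg B=0, deg C=1: d=1.
Solve for f: f(k) = (k + 1)/2 (degree 1 ≤ 1).
Get s_k = R·t_k = 3**(k + 1)*(-k - 1) with R(k) = B(k−1)f(k)/C(k) = (k + 1)/(2*k + 5).
s_(k+1) − s_k = 3**(k + 1)*(-2*k - 5) = t_k.
Telescoping: Σ = s_(7) − s_(2) = -52488 − (-81) = -52407.

Σ = -52407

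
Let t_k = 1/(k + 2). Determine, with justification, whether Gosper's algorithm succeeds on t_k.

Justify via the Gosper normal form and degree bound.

Compute t_(k+1)/t_k: get (k + 2)/(k + 3).
Factor: A=k + 2; B=k + 3; C=1.
Key eq: (k + 2)·f(k+1) = (k + 2)·f(k) + (1).
Degrees (1,1,0) ⇒ d ≤ 0.
Put f(k) = c0: A·f(k+1) − B(k−1)·f(k) − C = -1; need -1 = 0 — inconsistent ⇒ no f, not summable.

No — the linear system for f has no solution.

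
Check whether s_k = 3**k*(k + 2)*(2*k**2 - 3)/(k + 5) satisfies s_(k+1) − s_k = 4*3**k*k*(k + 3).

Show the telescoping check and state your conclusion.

Invalid: residual 3**(k + 1)*(-4*k**3 - 30*k**2 - 60*k - 3)/(k**2 + 11*k + 30) ≠ 0.

s_(k+1) = 3**(k + 1)*(k + 3)*(2*(k + 1)**2 - 3)/(k + 6)
s_(k+1) − s_k = 3**k*(4*k**4 + 44*k**3 + 162*k**2 + 180*k - 9)/(k**2 + 11*k + 30)
(s_(k+1) − s_k) − t_k = 3**(k + 1)*(-4*k**3 - 30*k**2 - 60*k - 3)/(k**2 + 11*k + 30)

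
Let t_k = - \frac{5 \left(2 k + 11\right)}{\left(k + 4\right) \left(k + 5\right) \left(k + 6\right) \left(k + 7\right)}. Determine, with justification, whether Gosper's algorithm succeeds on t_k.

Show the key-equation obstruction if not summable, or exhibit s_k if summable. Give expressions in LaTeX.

The ratio is (k + 4)*(2*k + 13)/((k + 8)*(2*k + 11)).
So A=k + 4 and B=k + 8, with C=k + 11/2.
Need (k + 4)·f(k+1) − (k + 7)·f(k) = k + 11/2.
deg f ≤ 3 (via 1,1,1).
Solve for f: f(k) = k*(k + 5)*(k + 10)/48 (degree 3 ≤ 3).
R(k) = B(k−1)·f(k)/C(k) = k*(k + 5)*(k + 7)*(k + 10)/(24*(2*k + 11)); s_k = R·t_k = 5*k*(-k - 10)/(24*(k**2 + 10*k + 24)).
Δs = 5*(-2*k - 11)/(k**4 + 22*k**3 + 179*k**2 + 638*k + 840), as required.

Yes. s_k = \frac{5 k \left(- k - 10\right)}{24 \left(k^{2} + 10 k + 24\right)}.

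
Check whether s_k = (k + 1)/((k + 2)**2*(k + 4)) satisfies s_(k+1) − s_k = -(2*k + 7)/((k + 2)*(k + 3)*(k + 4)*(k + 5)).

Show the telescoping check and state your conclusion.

Invalid: residual (3*k**2 + 19*k + 29)/(k**6 + 19*k**5 + 147*k**4 + 593*k**3 + 1316*k**2 + 1524*k + 720) ≠ 0.

s_(k+1) = (k + 2)/((k + 3)**2*(k + 5))
s_(k+1) − s_k = (-(k + 1)*(k + 3)**2*(k + 5) + (k + 2)**3*(k + 4))/((k + 2)**2*(k + 3)**2*(k + 4)*(k + 5))
(s_(k+1) − s_k) − t_k = (3*k**2 + 19*k + 29)/(k**6 + 19*k**5 + 147*k**4 + 593*k**3 + 1316*k**2 + 1524*k + 720)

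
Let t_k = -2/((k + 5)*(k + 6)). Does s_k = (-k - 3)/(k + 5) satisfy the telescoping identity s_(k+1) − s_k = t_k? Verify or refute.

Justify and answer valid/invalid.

s_(k+1) = (-k - 4)/(k + 6)
s_(k+1) − s_k = -2/(k**2 + 11*k + 30)
(s_(k+1) − s_k) − t_k = 0

Valid — Δs_k = t_k.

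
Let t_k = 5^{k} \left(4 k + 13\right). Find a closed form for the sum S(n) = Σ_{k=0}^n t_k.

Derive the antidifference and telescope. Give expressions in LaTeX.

S(n) = 5 \cdot 5^{n} n + 15 \cdot 5^{n} - 2

r(k) = 5*(4*k + 17)/(4*k + 13) after simplifying.
A = 5, B = 1, C = k + 13/4.
f must satisfy (5)·f(k+1) − (1)·f(k) = k + 13/4.
d = 1 from the (0,0,1) case.
Coefficient equations give f(k) = (k + 2)/4.
Then R = B(k−1)f/C = (k + 2)/(4*k + 13), so s_k = R(k)·t_k = 5**k*(k + 2).
Check: Δs_k = 5**k*(4*k + 13). ✓
Evaluate: s_(n+1) = 5**(n + 1)*(n + 3); subtract s_(0) = 2 ⇒ S(n) = 5*5**n*n + 15*5**n - 2.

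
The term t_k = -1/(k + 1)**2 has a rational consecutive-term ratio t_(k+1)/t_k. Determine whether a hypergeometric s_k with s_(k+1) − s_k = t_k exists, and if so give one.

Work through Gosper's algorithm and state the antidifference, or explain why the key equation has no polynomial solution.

not Gosper-summable; s_k does not exist

t_(k+1)/t_k = (k + 1)**2/(k + 2)**2.
A = k**2 + 2*k + 1, B = k**2 + 4*k + 4, C = 1.
Set up (k**2 + 2*k + 1)·f(k+1) − (k**2 + 2*k + 1)·f(k) − (1) = 0.
Degrees (2,2,0) ⇒ d ≤ 0.
Write f(k) = c0. Then LHS − RHS = -1, requiring -1 = 0: contradictory. No certificate.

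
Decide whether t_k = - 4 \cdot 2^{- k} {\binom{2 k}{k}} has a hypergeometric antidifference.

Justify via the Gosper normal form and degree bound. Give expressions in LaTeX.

Compute t_(k+1)/t_k: get (2*k + 1)/(k + 1).
Take A(k)=2*k + 1, B(k)=k + 1, C(k)=1.
Set up (2*k + 1)·f(k+1) − (k)·f(k) − (1) = 0.
Degrees (1,1,0) ⇒ d ≤ -1.
Bound -1 < 0, so the key equation has no polynomial solution.

No — key equation has no polynomial f.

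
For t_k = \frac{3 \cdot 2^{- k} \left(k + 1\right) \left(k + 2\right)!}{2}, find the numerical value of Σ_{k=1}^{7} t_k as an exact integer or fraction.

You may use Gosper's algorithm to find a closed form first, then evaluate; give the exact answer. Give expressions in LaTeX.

r(k) = (k + 2)*(k + 3)/(2*(k + 1)) after simplifying.
Gosper form: A/B · C(k+1)/C(k) with A=k/2 + 3/2, B=1, C=k + 1.
Key eq: (k/2 + 3/2)·f(k+1) = (1)·f(k) + (k + 1).
From deg A=1, deg B=0, deg C=1: d=0.
Coefficient equations give f(k) = 2.
Certificate R = B(k−1)f/C = 2/(k + 1) gives s_k = 3*factorial(k + 2)/2**k.
s_(k+1) − s_k = 3*(k + 1)*factorial(k + 2)/(2*2**k) = t_k.
Sum = s_(8) − s_(1); s_(8) = 42525, s_(1) = 9 ⇒ 42516.

Σ = 42516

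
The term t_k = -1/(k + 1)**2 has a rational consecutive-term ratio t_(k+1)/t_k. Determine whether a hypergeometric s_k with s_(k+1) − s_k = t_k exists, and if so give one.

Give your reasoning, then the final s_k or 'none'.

Compute t_(k+1)/t_k: get (k + 1)**2/(k + 2)**2.
Take A(k)=k**2 + 2*k + 1, B(k)=k**2 + 4*k + 4, C(k)=1.
f must satisfy (k**2 + 2*k + 1)·f(k+1) − (k**2 + 2*k + 1)·f(k) = 1.
deg f ≤ 0 (via 2,2,0).
Generic f = c0 gives residual -1; -1 = 0 cannot hold, so t_k is not Gosper-summable.

no hypergeometric antidifference exists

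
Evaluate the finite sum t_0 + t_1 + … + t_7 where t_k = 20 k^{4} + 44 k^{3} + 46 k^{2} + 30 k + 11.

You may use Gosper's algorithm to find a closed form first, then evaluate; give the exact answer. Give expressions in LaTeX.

Σ = 135384

r(k) = (20*k**4 + 124*k**3 + 298*k**2 + 334*k + 151)/(20*k**4 + 44*k**3 + 46*k**2 + 30*k + 11) after simplifying.
Factor: A=1; B=1; C=k**4 + 11*k**3/5 + 23*k**2/10 + 3*k/2 + 11/20.
Set up (1)·f(k+1) − (1)·f(k) − (k**4 + 11*k**3/5 + 23*k**2/10 + 3*k/2 + 11/20) = 0.
Degrees (0,0,4) ⇒ d ≤ 5.
Coefficient equations give f(k) = k*(4*k**4 + k**3 + 3*k + 3)/20.
Get s_k = R·t_k = k*(4*k**4 + k**3 + 3*k + 3) with R(k) = B(k−1)f(k)/C(k) = k*(4*k**4 + k**3 + 3*k + 3)/(20*k**4 + 44*k**3 + 46*k**2 + 30*k + 11).
Check: Δs_k = 20*k**4 + 44*k**3 + 46*k**2 + 30*k + 11. ✓
Σ_(k=0)^(7) t_k = s_(8) − s_(0) = 135384 − (0) = 135384.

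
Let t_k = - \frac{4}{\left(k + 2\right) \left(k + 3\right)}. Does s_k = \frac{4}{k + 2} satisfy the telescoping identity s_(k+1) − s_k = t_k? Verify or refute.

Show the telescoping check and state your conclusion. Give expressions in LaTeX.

s_(k+1) = 4/(k + 3)
s_(k+1) − s_k = -4/((k + 2)*(k + 3))
(s_(k+1) − s_k) − t_k = 0

Valid: the claim telescopes to t_k.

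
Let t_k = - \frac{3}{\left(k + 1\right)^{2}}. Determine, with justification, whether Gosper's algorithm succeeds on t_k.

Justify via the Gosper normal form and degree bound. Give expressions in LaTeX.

t_(k+1)/t_k = (k + 1)**2/(k + 2)**2.
Normal form (A,B,C) = (k**2 + 2*k + 1, k**2 + 4*k + 4, 1).
Solve (k**2 + 2*k + 1)·f(k+1) − (k**2 + 2*k + 1)·f(k) = 1.
Bound: deg f ≤ 0.
Generic f = c0 gives residual -1; -1 = 0 cannot hold, so t_k is not Gosper-summable.

No — the linear system for f has no solution.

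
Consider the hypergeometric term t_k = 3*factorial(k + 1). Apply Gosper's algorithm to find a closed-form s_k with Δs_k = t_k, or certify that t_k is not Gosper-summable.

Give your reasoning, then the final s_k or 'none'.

The ratio is k + 2.
A = k + 2, B = 1, C = 1.
Key eq: (k + 2)·f(k+1) = (1)·f(k) + (1).
Bound: deg f ≤ -1.
Negative degree bound (-1): no f exists, t_k not Gosper-summable.

none (Gosper's algorithm certifies no s_k)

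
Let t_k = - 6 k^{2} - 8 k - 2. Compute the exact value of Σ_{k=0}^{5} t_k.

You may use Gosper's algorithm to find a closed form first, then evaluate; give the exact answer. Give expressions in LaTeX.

r(k) = (3*k**2 + 10*k + 8)/(3*k**2 + 4*k + 1) after simplifying.
Factor: A=1; B=1; C=k**2 + 4*k/3 + 1/3.
Key eq: (1)·f(k+1) = (1)·f(k) + (k**2 + 4*k/3 + 1/3).
Degrees (0,0,2) ⇒ d ≤ 3.
Coefficient equations give f(k) = k*(k + 1)*(2*k - 1)/6.
Get s_k = R·t_k = k*(-2*k**2 - k + 1) with R(k) = B(k−1)f(k)/C(k) = k*(2*k - 1)/(2*(3*k + 1)).
s_(k+1) − s_k = -6*k**2 - 8*k - 2 = t_k.
Telescoping: Σ = s_(6) − s_(0) = -462 − (0) = -462.

Σ = -462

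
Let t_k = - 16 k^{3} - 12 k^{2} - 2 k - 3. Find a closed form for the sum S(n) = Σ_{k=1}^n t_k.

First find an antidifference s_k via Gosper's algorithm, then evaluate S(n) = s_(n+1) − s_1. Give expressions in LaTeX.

Compute t_(k+1)/t_k: get (16*k**3 + 60*k**2 + 74*k + 33)/(16*k**3 + 12*k**2 + 2*k + 3).
Take A(k)=1, B(k)=1, C(k)=k**3 + 3*k**2/4 + k/8 + 3/16.
Solve (1)·f(k+1) − (1)·f(k) = k**3 + 3*k**2/4 + k/8 + 3/16.
From deg A=0, deg B=0, deg C=3: d=4.
Solving with deg f ≤ 4: f(k) = k*(4*k**3 - 4*k**2 - k + 4)/16.
So s_k = (B(k−1)f/C)·t_k = (k*(4*k**3 - 4*k**2 - k + 4)/(16*k**3 + 12*k**2 + 2*k + 3))·t_k = k*(-4*k**3 + 4*k**2 + k - 4).
Δs = -16*k**3 - 12*k**2 - 2*k - 3, as required.
Σ_(k=1)^n t_k = s_(n+1) − s_(1) = (-4*n**4 - 12*n**3 - 11*n**2 - 6*n - 3) − (-3), i.e. n*(-4*n**3 - 12*n**2 - 11*n - 6).

S(n) = n \left(- 4 n^{3} - 12 n^{2} - 11 n - 6\right)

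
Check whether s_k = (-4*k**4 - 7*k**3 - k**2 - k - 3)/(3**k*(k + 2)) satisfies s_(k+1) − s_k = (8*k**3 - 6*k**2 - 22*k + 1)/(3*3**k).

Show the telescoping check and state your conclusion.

Invalid: residual (-8*k**4 - 22*k**3 + 25*k**2 + 49*k - 11)/(3*3**k*(k**2 + 5*k + 6)) ≠ 0.

s_(k+1) = (-4*k**4 - 23*k**3 - 46*k**2 - 40*k - 16)/(3*3**k*(k + 3))
s_(k+1) − s_k = (8*k**5 + 26*k**4 - 26*k**3 - 120*k**2 - 78*k - 5)/(3*3**k*(k**2 + 5*k + 6))
(s_(k+1) − s_k) − t_k = (-8*k**4 - 22*k**3 + 25*k**2 + 49*k - 11)/(3*3**k*(k**2 + 5*k + 6))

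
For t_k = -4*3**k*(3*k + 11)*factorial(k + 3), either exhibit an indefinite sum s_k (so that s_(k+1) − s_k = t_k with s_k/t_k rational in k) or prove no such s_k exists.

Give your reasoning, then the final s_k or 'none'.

Compute t_(k+1)/t_k: get 3*(k + 4)*(3*k + 14)/(3*k + 11).
So A=3*k + 12 and B=1, with C=k + 11/3.
Set up (3*k + 12)·f(k+1) − (1)·f(k) − (k + 11/3) = 0.
Bound: deg f ≤ 0.
Match coefficients ⇒ f(k) = 1/3.
Then R = B(k−1)f/C = 1/(3*k + 11), so s_k = R(k)·t_k = -4*3**k*factorial(k + 3).
Check: Δs_k = -4*3**k*(3*k + 11)*factorial(k + 3). ✓

s_k = -4*3**k*factorial(k + 3)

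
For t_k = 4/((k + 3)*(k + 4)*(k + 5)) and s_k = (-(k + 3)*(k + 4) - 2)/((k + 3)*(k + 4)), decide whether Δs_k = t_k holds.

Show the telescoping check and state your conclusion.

valid (s_(k+1) − s_k reduces to t_k)

s_(k+1) = (-(k + 4)*(k + 5) - 2)/((k + 4)*(k + 5))
s_(k+1) − s_k = 4/(k**3 + 12*k**2 + 47*k + 60)
(s_(k+1) − s_k) − t_k = 0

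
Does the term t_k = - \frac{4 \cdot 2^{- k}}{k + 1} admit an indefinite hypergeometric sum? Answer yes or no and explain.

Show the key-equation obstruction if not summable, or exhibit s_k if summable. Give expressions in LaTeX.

Step 1: r(k) = (k + 1)/(2*(k + 2)).
Gosper form: A/B · C(k+1)/C(k) with A=k/2 + 1/2, B=k + 2, C=1.
Solve (k/2 + 1/2)·f(k+1) − (k + 1)·f(k) = 1.
Degrees (1,1,0) ⇒ d ≤ -1.
Negative degree bound (-1): no f exists, t_k not Gosper-summable.

No; the degree bound rules out any f.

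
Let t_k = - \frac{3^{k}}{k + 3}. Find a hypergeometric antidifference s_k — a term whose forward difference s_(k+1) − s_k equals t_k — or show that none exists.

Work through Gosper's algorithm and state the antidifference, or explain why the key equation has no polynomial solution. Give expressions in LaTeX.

t_(k+1)/t_k = 3*(k + 3)/(k + 4).
Factor: A=3*k + 9; B=k + 4; C=1.
f must satisfy (3*k + 9)·f(k+1) − (k + 3)·f(k) = 1.
From deg A=1, deg B=1, deg C=0: d=-1.
deg f ≤ -1 is impossible — no certificate.

none (Gosper's algorithm certifies no s_k)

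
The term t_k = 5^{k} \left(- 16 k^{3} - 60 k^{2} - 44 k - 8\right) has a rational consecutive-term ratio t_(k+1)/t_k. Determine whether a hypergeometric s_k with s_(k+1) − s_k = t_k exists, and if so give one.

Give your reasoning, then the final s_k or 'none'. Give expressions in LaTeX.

t_(k+1)/t_k = 5*(4*k**3 + 27*k**2 + 53*k + 32)/(4*k**3 + 15*k**2 + 11*k + 2).
Gosper form: A/B · C(k+1)/C(k) with A=5, B=1, C=k**3 + 15*k**2/4 + 11*k/4 + 1/2.
Key eq: (5)·f(k+1) = (1)·f(k) + (k**3 + 15*k**2/4 + 11*k/4 + 1/2).
deg f ≤ 3 (via 0,0,3).
Match coefficients ⇒ f(k) = (2*k**3 - 2*k + 1)/8.
Certificate R = B(k−1)f/C = (2*k**3 - 2*k + 1)/(2*(4*k**3 + 15*k**2 + 11*k + 2)) gives s_k = 5**k*(-4*k**3 + 4*k - 2).
Verify: 4*5**k*(k**3 + 4*k - 5*(k + 1)**3 + 3) matches t_k.

s_k = 5^{k} \left(- 4 k^{3} + 4 k - 2\right)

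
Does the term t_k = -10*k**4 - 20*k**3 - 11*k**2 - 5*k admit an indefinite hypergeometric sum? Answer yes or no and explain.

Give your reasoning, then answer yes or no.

Step 1: r(k) = (10*k**4 + 60*k**3 + 131*k**2 + 127*k + 46)/(k*(10*k**3 + 20*k**2 + 11*k + 5)).
Factor: A=1; B=1; C=k**4 + 2*k**3 + 11*k**2/10 + k/2.
Key eq: (1)·f(k+1) = (1)·f(k) + (k**4 + 2*k**3 + 11*k**2/10 + k/2).
d = 5 from the (0,0,4) case.
Solving with deg f ≤ 5: f(k) = k*(k - 1)*(2*k**3 + 2*k**2 - k + 1)/10.
Then R = B(k−1)f/C = (k - 1)*(2*k**3 + 2*k**2 - k + 1)/(10*k**3 + 20*k**2 + 11*k + 5), so s_k = R(k)·t_k = k*(-2*k**4 + 3*k**2 - 2*k + 1).
Δs = k*(-10*k**3 - 20*k**2 - 11*k - 5), as required.

Yes. s_k = k*(-2*k**4 + 3*k**2 - 2*k + 1).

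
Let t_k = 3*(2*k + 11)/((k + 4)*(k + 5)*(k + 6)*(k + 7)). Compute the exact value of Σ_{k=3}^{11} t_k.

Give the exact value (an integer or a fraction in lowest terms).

Σ = 25/672

Ratio r(k) = (k + 4)*(2*k + 13)/((k + 8)*(2*k + 11)).
Normal form (A,B,C) = (k + 4, k + 8, k + 11/2).
Need (k + 4)·f(k+1) − (k + 7)·f(k) = k + 11/2.
d = 3 from the (1,1,1) case.
Solving with deg f ≤ 3: f(k) = k*(k + 5)*(k + 10)/48.
Get s_k = R·t_k = k*(k + 10)/(8*(k**2 + 10*k + 24)) with R(k) = B(k−1)f(k)/C(k) = k*(k + 5)*(k + 7)*(k + 10)/(24*(2*k + 11)).
Verify: 3*(2*k + 11)/(k**4 + 22*k**3 + 179*k**2 + 638*k + 840) matches t_k.
Evaluate s at k=12 and k=3: 11/96 and 13/168; difference 25/672.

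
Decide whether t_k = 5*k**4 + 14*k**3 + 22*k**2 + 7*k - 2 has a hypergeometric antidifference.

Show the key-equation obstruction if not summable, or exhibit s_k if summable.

Compute t_(k+1)/t_k: get (5*k**4 + 34*k**3 + 94*k**2 + 113*k + 46)/(5*k**4 + 14*k**3 + 22*k**2 + 7*k - 2).
A = 1, B = 1, C = k**4 + 14*k**3/5 + 22*k**2/5 + 7*k/5 - 2/5.
Need (1)·f(k+1) − (1)·f(k) = k**4 + 14*k**3/5 + 22*k**2/5 + 7*k/5 - 2/5.
d = 5 from the (0,0,4) case.
Match coefficients ⇒ f(k) = k*(k**4 + k**3 + 2*k**2 - 4*k - 2)/5.
Get s_k = R·t_k = k*(k**4 + k**3 + 2*k**2 - 4*k - 2) with R(k) = B(k−1)f(k)/C(k) = k*(k**4 + k**3 + 2*k**2 - 4*k - 2)/(5*k**4 + 14*k**3 + 22*k**2 + 7*k - 2).
Δs = 5*k**4 + 14*k**3 + 22*k**2 + 7*k - 2, as required.

Yes. s_k = k*(k**4 + k**3 + 2*k**2 - 4*k - 2).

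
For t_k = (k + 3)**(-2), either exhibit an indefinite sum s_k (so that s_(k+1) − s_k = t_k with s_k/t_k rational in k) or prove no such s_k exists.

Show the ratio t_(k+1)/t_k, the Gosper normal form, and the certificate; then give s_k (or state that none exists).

not Gosper-summable; s_k does not exist

Compute t_(k+1)/t_k: get (k + 3)**2/(k + 4)**2.
Take A(k)=k**2 + 6*k + 9, B(k)=k**2 + 8*k + 16, C(k)=1.
Need (k**2 + 6*k + 9)·f(k+1) − (k**2 + 6*k + 9)·f(k) = 1.
From deg A=2, deg B=2, deg C=0: d=0.
Put f(k) = c0: A·f(k+1) − B(k−1)·f(k) − C = -1; need -1 = 0 — inconsistent ⇒ no f, not summable.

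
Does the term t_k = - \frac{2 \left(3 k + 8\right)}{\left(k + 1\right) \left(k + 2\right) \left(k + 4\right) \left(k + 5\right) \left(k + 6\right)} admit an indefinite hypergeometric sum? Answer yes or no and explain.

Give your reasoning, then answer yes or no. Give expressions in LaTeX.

Compute t_(k+1)/t_k: get (k + 1)*(k + 4)*(3*k + 11)/((k + 3)*(k + 7)*(3*k + 8)).
Factor: A=k + 1; B=k + 7; C=k**2 + 17*k/3 + 8.
Need (k + 1)·f(k+1) − (k + 6)·f(k) = k**2 + 17*k/3 + 8.
d = 5 from the (1,1,2) case.
Solve for f: f(k) = k*(k + 2)*(k + 3)*(k**2 + 10*k + 29)/60 (degree 5 ≤ 5).
Certificate R = B(k−1)f/C = k*(k + 2)*(k + 6)*(k**2 + 10*k + 29)/(20*(3*k + 8)) gives s_k = k*(-k**2 - 10*k - 29)/(10*(k**3 + 10*k**2 + 29*k + 20)).
Check: Δs_k = 2*(-3*k - 8)/(k**5 + 18*k**4 + 121*k**3 + 372*k**2 + 508*k + 240). ✓

Yes. s_k = \frac{k \left(- k^{2} - 10 k - 29\right)}{10 \left(k^{3} + 10 k^{2} + 29 k + 20\right)}.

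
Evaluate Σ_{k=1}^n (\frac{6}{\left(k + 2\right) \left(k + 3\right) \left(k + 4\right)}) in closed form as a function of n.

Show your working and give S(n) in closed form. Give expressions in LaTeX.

r(k) = (k + 2)/(k + 5) after simplifying.
So A=k + 2 and B=k + 5, with C=1.
Set up (k + 2)·f(k+1) − (k + 4)·f(k) − (1) = 0.
Degrees (1,1,0) ⇒ d ≤ 2.
Coefficient equations give f(k) = k*(k + 5)/12.
So s_k = (B(k−1)f/C)·t_k = (k*(k + 4)*(k + 5)/12)·t_k = k*(k + 5)/(2*(k + 2)*(k + 3)).
Δs = 6/(k**3 + 9*k**2 + 26*k + 24), as required.
Σ_(k=1)^n t_k = s_(n+1) − s_(1) = ((n**2 + 7*n + 6)/(2*(n**2 + 7*n + 12))) − (1/4), i.e. n*(n + 7)/(4*(n**2 + 7*n + 12)).

S(n) = \frac{n \left(n + 7\right)}{4 \left(n^{2} + 7 n + 12\right)}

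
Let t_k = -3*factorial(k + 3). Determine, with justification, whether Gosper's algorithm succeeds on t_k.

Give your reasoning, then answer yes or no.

No — t_k has no hypergeometric antidifference.

Ratio r(k) = k + 4.
Normal form (A,B,C) = (k + 4, 1, 1).
Set up (k + 4)·f(k+1) − (1)·f(k) − (1) = 0.
Bound: deg f ≤ -1.
Bound -1 < 0, so the key equation has no polynomial solution.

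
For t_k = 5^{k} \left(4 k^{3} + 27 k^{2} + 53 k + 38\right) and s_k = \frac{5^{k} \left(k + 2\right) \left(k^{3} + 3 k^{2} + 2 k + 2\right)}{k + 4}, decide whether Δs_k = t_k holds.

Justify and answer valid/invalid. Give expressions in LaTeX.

Invalid: residual \frac{5^{k} \left(- 8 k^{4} - 84 k^{3} - 316 k^{2} - 496 k - 300\right)}{k^{2} + 9 k + 20} ≠ 0.

s_(k+1) = 5**(k + 1)*(k**4 + 9*k**3 + 29*k**2 + 41*k + 24)/(k + 5)
s_(k+1) − s_k = 5**k*(4*k**5 + 55*k**4 + 292*k**3 + 739*k**2 + 906*k + 460)/(k**2 + 9*k + 20)
(s_(k+1) − s_k) − t_k = 5**k*(-8*k**4 - 84*k**3 - 316*k**2 - 496*k - 300)/(k**2 + 9*k + 20)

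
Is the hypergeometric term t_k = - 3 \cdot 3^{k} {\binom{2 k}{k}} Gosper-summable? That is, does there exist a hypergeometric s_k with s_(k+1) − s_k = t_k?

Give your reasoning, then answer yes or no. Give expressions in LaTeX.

r(k) = 6*(2*k + 1)/(k + 1) after simplifying.
Take A(k)=12*k + 6, B(k)=k + 1, C(k)=1.
Solve (12*k + 6)·f(k+1) − (k)·f(k) = 1.
From deg A=1, deg B=1, deg C=0: d=-1.
Negative degree bound (-1): no f exists, t_k not Gosper-summable.

No — t_k has no hypergeometric antidifference.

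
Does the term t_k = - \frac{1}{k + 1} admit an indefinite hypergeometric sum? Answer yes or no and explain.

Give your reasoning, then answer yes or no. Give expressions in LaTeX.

No — the linear system for f has no solution.

The ratio is (k + 1)/(k + 2).
Normal form (A,B,C) = (k + 1, k + 2, 1).
f must satisfy (k + 1)·f(k+1) − (k + 1)·f(k) = 1.
d = 0 from the (1,1,0) case.
Put f(k) = c0: A·f(k+1) − B(k−1)·f(k) − C = -1; need -1 = 0 — inconsistent ⇒ no f, not summable.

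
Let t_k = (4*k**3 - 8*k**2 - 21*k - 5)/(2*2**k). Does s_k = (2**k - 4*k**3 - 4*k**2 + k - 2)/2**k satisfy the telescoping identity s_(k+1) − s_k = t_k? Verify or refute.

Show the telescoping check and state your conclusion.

valid (s_(k+1) − s_k reduces to t_k)

s_(k+1) = (2*2**k - 4*k**3 - 16*k**2 - 19*k - 9)/(2*2**k)
s_(k+1) − s_k = (4*k**3 - 8*k**2 - 21*k - 5)/(2*2**k)
(s_(k+1) − s_k) − t_k = 0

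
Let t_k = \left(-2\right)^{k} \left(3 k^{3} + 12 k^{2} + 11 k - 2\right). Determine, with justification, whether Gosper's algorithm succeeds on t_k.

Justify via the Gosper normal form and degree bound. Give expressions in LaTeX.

r(k) = 2*(-3*k**3 - 21*k**2 - 44*k - 24)/(3*k**3 + 12*k**2 + 11*k - 2) after simplifying.
Take A(k)=-2, B(k)=1, C(k)=k**3 + 4*k**2 + 11*k/3 - 2/3.
Key eq: (-2)·f(k+1) = (1)·f(k) + (k**3 + 4*k**2 + 11*k/3 - 2/3).
Bound: deg f ≤ 3.
Coefficient equations give f(k) = -(k - 1)*(k + 1)*(k + 2)/3.
Then R = B(k−1)f/C = -(k - 1)*(k + 1)/(3*k**2 + 6*k - 1), so s_k = R(k)·t_k = (-2)**k*(-k**3 - 2*k**2 + k + 2).
Δs = (-2)**k*(3*k**3 + 12*k**2 + 11*k - 2), as required.

Yes. s_k = \left(-2\right)^{k} \left(- k^{3} - 2 k^{2} + k + 2\right).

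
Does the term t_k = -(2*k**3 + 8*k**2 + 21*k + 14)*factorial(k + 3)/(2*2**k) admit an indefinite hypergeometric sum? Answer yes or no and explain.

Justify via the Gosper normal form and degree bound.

t_(k+1)/t_k = (2*k**4 + 22*k**3 + 99*k**2 + 217*k + 180)/(2*(2*k**3 + 8*k**2 + 21*k + 14)).
Factor: A=k/2 + 2; B=1; C=k**3 + 4*k**2 + 21*k/2 + 7.
Key eq: (k/2 + 2)·f(k+1) = (1)·f(k) + (k**3 + 4*k**2 + 21*k/2 + 7).
deg f ≤ 2 (via 1,0,3).
Solving with deg f ≤ 2: f(k) = 2*k**2 + 3.
R(k) = B(k−1)·f(k)/C(k) = 2*(2*k**2 + 3)/(2*k**3 + 8*k**2 + 21*k + 14); s_k = R·t_k = -(2*k**2 + 3)*factorial(k + 3)/2**k.
Check: Δs_k = -(2*k**3 + 8*k**2 + 21*k + 14)*factorial(k + 3)/(2*2**k). ✓

Yes. s_k = -(2*k**2 + 3)*factorial(k + 3)/2**k.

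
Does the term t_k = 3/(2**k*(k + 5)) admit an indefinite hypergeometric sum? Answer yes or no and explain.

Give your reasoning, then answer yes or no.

No — negative degree bound, so no certificate f.

t_(k+1)/t_k = (k + 5)/(2*(k + 6)).
Factor: A=k/2 + 5/2; B=k + 6; C=1.
Key eq: (k/2 + 5/2)·f(k+1) = (k + 5)·f(k) + (1).
From deg A=1, deg B=1, deg C=0: d=-1.
Bound -1 < 0, so the key equation has no polynomial solution.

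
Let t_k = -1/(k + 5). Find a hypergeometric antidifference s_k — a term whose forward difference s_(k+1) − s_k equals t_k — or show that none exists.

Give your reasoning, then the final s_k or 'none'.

not Gosper-summable; s_k does not exist

The ratio is (k + 5)/(k + 6).
Gosper form: A/B · C(k+1)/C(k) with A=k + 5, B=k + 6, C=1.
Set up (k + 5)·f(k+1) − (k + 5)·f(k) − (1) = 0.
d = 0 from the (1,1,0) case.
Generic f = c0 gives residual -1; -1 = 0 cannot hold, so t_k is not Gosper-summable.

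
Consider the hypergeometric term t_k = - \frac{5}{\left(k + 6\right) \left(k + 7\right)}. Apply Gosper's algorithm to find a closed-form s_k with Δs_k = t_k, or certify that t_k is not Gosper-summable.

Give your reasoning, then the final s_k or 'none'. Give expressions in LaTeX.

Ratio r(k) = (k + 6)/(k + 8).
Factor: A=k + 6; B=k + 8; C=1.
f must satisfy (k + 6)·f(k+1) − (k + 7)·f(k) = 1.
Degrees (1,1,0) ⇒ d ≤ 1.
A polynomial solution: f(k) = k/6.
Get s_k = R·t_k = -5*k/(6*k + 36) with R(k) = B(k−1)f(k)/C(k) = k*(k + 7)/6.
Verify: -5/(k**2 + 13*k + 42) matches t_k.

s_k = - \frac{5 k}{6 k + 36}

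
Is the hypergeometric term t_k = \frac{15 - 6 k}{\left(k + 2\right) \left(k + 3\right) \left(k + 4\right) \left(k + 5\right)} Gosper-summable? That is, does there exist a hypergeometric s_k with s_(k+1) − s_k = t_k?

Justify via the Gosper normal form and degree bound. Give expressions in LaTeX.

r(k) = (k + 2)*(2*k - 3)/((k + 6)*(2*k - 5)) after simplifying.
Gosper form: A/B · C(k+1)/C(k) with A=k + 2, B=k + 6, C=k - 5/2.
Set up (k + 2)·f(k+1) − (k + 5)·f(k) − (k - 5/2) = 0.
From deg A=1, deg B=1, deg C=1: d=3.
Coefficient equations give f(k) = -k*(k**2 + 9*k + 50)/48.
R(k) = B(k−1)·f(k)/C(k) = -k*(k + 5)*(k**2 + 9*k + 50)/(24*(2*k - 5)); s_k = R·t_k = k*(k**2 + 9*k + 50)/(8*(k + 2)*(k + 3)*(k + 4)).
Δs = 3*(5 - 2*k)/(k**4 + 14*k**3 + 71*k**2 + 154*k + 120), as required.

Yes. s_k = \frac{k \left(k^{2} + 9 k + 50\right)}{8 \left(k + 2\right) \left(k + 3\right) \left(k + 4\right)}.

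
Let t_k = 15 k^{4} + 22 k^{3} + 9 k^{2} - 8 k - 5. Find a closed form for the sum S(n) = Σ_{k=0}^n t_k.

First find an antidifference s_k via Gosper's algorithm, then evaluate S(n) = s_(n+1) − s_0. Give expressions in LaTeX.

Ratio r(k) = (15*k**4 + 82*k**3 + 165*k**2 + 136*k + 33)/(15*k**4 + 22*k**3 + 9*k**2 - 8*k - 5).
Factor: A=1; B=1; C=k**4 + 22*k**3/15 + 3*k**2/5 - 8*k/15 - 1/3.
Key eq: (1)·f(k+1) = (1)·f(k) + (k**4 + 22*k**3/15 + 3*k**2/5 - 8*k/15 - 1/3).
deg f ≤ 5 (via 0,0,4).
Match coefficients ⇒ f(k) = k**2*(3*k**3 - 2*k**2 - 3*k - 3)/15.
R(k) = B(k−1)·f(k)/C(k) = k**2*(3*k**3 - 2*k**2 - 3*k - 3)/(15*k**4 + 22*k**3 + 9*k**2 - 8*k - 5); s_k = R·t_k = k**2*(3*k**3 - 2*k**2 - 3*k - 3).
Verify: 15*k**4 + 22*k**3 + 9*k**2 - 8*k - 5 matches t_k.
Telescope: S(n) = s_(n+1) − s_(0) = 3*n**5 + 13*n**4 + 19*n**3 + 6*n**2 - 8*n - 5 − (0) = 3*n**5 + 13*n**4 + 19*n**3 + 6*n**2 - 8*n - 5.

S(n) = 3 n^{5} + 13 n^{4} + 19 n^{3} + 6 n^{2} - 8 n - 5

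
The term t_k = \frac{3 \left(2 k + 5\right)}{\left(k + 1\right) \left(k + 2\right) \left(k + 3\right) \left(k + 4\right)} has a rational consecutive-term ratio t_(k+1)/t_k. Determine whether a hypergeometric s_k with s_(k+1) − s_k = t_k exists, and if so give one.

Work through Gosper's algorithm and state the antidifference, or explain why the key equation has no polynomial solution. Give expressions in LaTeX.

Ratio r(k) = (k + 1)*(2*k + 7)/((k + 5)*(2*k + 5)).
Normal form (A,B,C) = (k + 1, k + 5, k + 5/2).
Need (k + 1)·f(k+1) − (k + 4)·f(k) = k + 5/2.
From deg A=1, deg B=1, deg C=1: d=3.
A polynomial solution: f(k) = k*(k + 2)*(k + 4)/6.
Certificate R = B(k−1)f/C = k*(k + 2)*(k + 4)**2/(3*(2*k + 5)) gives s_k = k*(k + 4)/(k**2 + 4*k + 3).
s_(k+1) − s_k = 3*(2*k + 5)/(k**4 + 10*k**3 + 35*k**2 + 50*k + 24) = t_k.

s_k = \frac{k \left(k + 4\right)}{k^{2} + 4 k + 3}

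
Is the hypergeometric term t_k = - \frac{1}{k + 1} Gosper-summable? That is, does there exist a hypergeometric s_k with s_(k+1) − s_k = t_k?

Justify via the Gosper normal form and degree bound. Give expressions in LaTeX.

No — the linear system for f has no solution.

The ratio is (k + 1)/(k + 2).
Gosper form: A/B · C(k+1)/C(k) with A=k + 1, B=k + 2, C=1.
Need (k + 1)·f(k+1) − (k + 1)·f(k) = 1.
deg f ≤ 0 (via 1,1,0).
Write f(k) = c0. Then LHS − RHS = -1, requiring -1 = 0: contradictory. No certificate.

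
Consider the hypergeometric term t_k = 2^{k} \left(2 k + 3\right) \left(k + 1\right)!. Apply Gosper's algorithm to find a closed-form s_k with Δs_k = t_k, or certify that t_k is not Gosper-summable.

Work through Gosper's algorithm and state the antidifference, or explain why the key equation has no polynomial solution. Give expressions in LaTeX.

t_(k+1)/t_k = 2*(k + 2)*(2*k + 5)/(2*k + 3).
So A=2*k + 4 and B=1, with C=k + 3/2.
f must satisfy (2*k + 4)·f(k+1) − (1)·f(k) = k + 3/2.
Bound: deg f ≤ 0.
Solve for f: f(k) = 1/2 (degree 0 ≤ 0).
Get s_k = R·t_k = 2**k*factorial(k + 1) with R(k) = B(k−1)f(k)/C(k) = 1/(2*k + 3).
Check: Δs_k = 2**k*(2*k + 3)*factorial(k + 1). ✓

s_k = 2^{k} \left(k + 1\right)!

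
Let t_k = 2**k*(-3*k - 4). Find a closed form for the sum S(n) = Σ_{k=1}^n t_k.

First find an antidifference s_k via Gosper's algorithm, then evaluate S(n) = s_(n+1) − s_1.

r(k) = 2*(3*k + 7)/(3*k + 4) after simplifying.
Take A(k)=2, B(k)=1, C(k)=k + 4/3.
Solve (2)·f(k+1) − (1)·f(k) = k + 4/3.
deg f ≤ 1 (via 0,0,1).
A polynomial solution: f(k) = (3*k - 2)/3.
Then R = B(k−1)f/C = (3*k - 2)/(3*k + 4), so s_k = R(k)·t_k = 2**k*(2 - 3*k).
Δs = 2**k*(-3*k - 4), as required.
Evaluate: s_(n+1) = 2**(n + 1)*(-3*n - 1); subtract s_(1) = -2 ⇒ S(n) = -6*2**n*n - 2*2**n + 2.

S(n) = -6*2**n*n - 2*2**n + 2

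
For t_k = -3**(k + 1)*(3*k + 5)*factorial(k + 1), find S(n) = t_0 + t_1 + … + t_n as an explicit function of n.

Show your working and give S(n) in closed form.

Ratio r(k) = 3*(k + 2)*(3*k + 8)/(3*k + 5).
Normal form (A,B,C) = (3*k + 6, 1, k + 5/3).
f must satisfy (3*k + 6)·f(k+1) − (1)·f(k) = k + 5/3.
d = 0 from the (1,0,1) case.
Match coefficients ⇒ f(k) = 1/3.
So s_k = (B(k−1)f/C)·t_k = (1/(3*k + 5))·t_k = -3**(k + 1)*factorial(k + 1).
s_(k+1) − s_k = -3**(k + 1)*(3*k + 5)*factorial(k + 1) = t_k.
s_(n+1) = -3**(n + 2)*factorial(n + 2) and s_(0) = -3, so S(n) = -9*3**n*factorial(n + 2) + 3.

S(n) = -9*3**n*factorial(n + 2) + 3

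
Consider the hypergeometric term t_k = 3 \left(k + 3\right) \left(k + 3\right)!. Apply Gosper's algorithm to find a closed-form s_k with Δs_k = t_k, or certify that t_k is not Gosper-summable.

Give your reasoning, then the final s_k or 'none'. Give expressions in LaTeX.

r(k) = (k + 4)**2/(k + 3) after simplifying.
Take A(k)=k + 4, B(k)=1, C(k)=k + 3.
Solve (k + 4)·f(k+1) − (1)·f(k) = k + 3.
d = 0 from the (1,0,1) case.
A polynomial solution: f(k) = 1.
Get s_k = R·t_k = 3*factorial(k + 3) with R(k) = B(k−1)f(k)/C(k) = 1/(k + 3).
Verify: 3*(k + 3)*factorial(k + 3) matches t_k.

s_k = 3 \left(k + 3\right)!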